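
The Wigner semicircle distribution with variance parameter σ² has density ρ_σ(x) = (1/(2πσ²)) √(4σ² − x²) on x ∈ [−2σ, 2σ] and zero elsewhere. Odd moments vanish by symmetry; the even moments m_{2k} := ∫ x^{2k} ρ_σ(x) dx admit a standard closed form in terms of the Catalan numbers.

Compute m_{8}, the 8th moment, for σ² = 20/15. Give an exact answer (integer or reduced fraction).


By the scaled semicircle moment identity, m_{2k} = σ^{2k} · C_k with k = 4.
C_4 = (1/(k+1)) · C(2k, k) = (1/5) · C(8, 4) = (1/5) · 70 = 14.
σ^{2k} = (σ²)^k = (20/15)^4 = 256/81.

Therefore m_{8} = σ^{8} · C_4 = (256/81) · 14 = 3584/81.


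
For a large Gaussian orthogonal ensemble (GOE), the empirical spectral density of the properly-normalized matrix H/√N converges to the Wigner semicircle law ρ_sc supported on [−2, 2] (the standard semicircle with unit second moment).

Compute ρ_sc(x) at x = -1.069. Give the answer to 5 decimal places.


ρ_sc(x) = (1/(2π)) √(4 − x²). With x = -1.069:
  4 − x² = 4 − (-1.069)² = 4 − 1.142761 = 2.857239.
  √(4 − x²) = 1.690337.
  1/(2π) = 0.159155.
  ρ_sc(-1.069) = 0.159155 · 1.690337 = 0.269025.

Rounded to 5 decimal places: ρ_sc(-1.069) ≈ 0.26903.


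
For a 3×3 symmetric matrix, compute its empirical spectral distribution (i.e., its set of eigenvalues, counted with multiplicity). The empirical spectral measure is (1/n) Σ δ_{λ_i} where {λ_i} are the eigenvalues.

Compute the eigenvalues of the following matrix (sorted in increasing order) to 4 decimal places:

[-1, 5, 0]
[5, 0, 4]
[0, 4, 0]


Since M is real symmetric, all three eigenvalues are real; they are the roots of det(λI − M) = λ³ − (tr M) λ² + s λ − det M, where s is the sum of the principal 2×2 minors.
tr M = -1 + 0 + 0 = -1.
s = ((-1)·0 − 5²) + ((-1)·0 − 0²) + (0·0 − 4²) = -25 + 0 + (-16) = -41.
det M (expand along row 1) = (-1)·(-16) − 5·0 + 0·20 = 16.
Characteristic polynomial: λ³ + λ² − 41λ − 16 = 0.
Substitute λ = y + (tr M)/3 = y − 0.333333 to remove the quadratic term: y³ + p·y + q = 0 with p = s − (tr M)²/3 = -41.333333 and q = −2(tr M)³/27 + (tr M)·s/3 − det M = -2.259259.
Three real roots ⇒ use the trigonometric (Viète) form: r = 2√(−p/3) = 7.423686, φ = arccos(3q/(p·r)) = arccos(0.022089) = 1.548706 rad.
y_k = r·cos(φ/3 − 2πk/3) for k = 0, 1, 2 gives y = 6.456258, -0.054663, -6.401594.
λ_k = y_k − 0.333333 gives λ = 6.1229, -0.3880, -6.7349 (check: the sum is -1.0000 = tr M).

Eigenvalues sorted in increasing order: [-6.7349, -0.3880, 6.1229].


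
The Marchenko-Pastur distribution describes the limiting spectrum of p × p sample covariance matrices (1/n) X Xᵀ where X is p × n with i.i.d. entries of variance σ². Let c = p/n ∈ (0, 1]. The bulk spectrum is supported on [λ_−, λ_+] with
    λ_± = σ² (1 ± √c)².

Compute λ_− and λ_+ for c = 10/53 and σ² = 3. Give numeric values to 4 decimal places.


c = 10/53 = 0.188679; √c = 0.434372.
λ_− = σ² (1 − √c)² = 3 · (1 − 0.434372)² = 3 · (0.565628)² = 0.959804.
λ_+ = σ² (1 + √c)² = 3 · (1 + 0.434372)² = 3 · (1.434372)² = 6.172271.

Rounded to 4 decimal places: λ_− ≈ 0.9598, λ_+ ≈ 6.1723.


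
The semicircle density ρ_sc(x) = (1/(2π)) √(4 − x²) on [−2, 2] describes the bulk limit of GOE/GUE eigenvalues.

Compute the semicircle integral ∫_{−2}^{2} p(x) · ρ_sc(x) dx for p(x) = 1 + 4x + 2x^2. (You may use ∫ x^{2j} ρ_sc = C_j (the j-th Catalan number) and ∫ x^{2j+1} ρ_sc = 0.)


Write p(x) = Σ a_i x^i, split into monomials and integrate each against ρ_sc separately.
Using ∫ x^{2j} ρ_sc = C_j = (1/(j+1)) C(2j, j) (Catalan numbers) and ∫ x^{2j+1} ρ_sc = 0 (odd monomials vanish by symmetry):
  i = 0 (even): a_0 · C_{0} = 1 · 1 = 1
  i = 1 (odd): ∫ x^1 ρ_sc = 0 (vanishes)
  i = 2 (even): a_2 · C_{1} = 2 · 1 = 2

Summing the contributions: ∫_{−2}^{2} p(x) ρ_sc(x) dx = 1 + 2 = 3.


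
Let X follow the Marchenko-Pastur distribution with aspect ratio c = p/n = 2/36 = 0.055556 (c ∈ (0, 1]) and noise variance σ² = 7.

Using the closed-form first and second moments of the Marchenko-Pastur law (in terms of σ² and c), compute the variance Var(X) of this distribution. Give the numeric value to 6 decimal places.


Recall the MP moments m_1 = E[X] = σ² and m_2 = E[X²] = σ⁴ (1 + c).
m_1 = E[X] = σ² = 7, so m_1² = 49.
m_2 = E[X²] = σ⁴ (1 + c) = 49 · (1 + 0.055556) = 49 · 1.055556 = 51.722222.
(Note m_2 − m_1² simplifies to c · σ⁴ = 0.055556 · 49.)

Var(X) = m_2 − m_1² = 51.722222 − 49 = 2.722222.


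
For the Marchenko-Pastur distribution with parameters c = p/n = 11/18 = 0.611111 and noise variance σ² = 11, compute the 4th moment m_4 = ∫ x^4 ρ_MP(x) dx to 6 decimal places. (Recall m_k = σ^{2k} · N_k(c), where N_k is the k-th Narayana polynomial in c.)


E[X⁴] = σ⁸ (1 + 6c + 6c² + c³) (fourth MP moment). With σ² = 11 (so σ⁸ = 14641) and c = 11/18 = 0.611111: E[X⁴] = 14641 · (1 + 6·0.611111 + 6·(0.611111)² + (0.611111)³) = 14641 · 7.135631.

So E[X^4] = 104472.773491.


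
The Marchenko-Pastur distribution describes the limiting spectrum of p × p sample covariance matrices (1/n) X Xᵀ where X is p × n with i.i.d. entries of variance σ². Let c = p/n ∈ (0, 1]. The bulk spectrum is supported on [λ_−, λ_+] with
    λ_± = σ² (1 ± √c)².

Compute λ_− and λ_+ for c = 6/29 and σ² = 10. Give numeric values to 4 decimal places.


c = 6/29 = 0.206897; √c = 0.454859.
λ_− = σ² (1 − √c)² = 10 · (1 − 0.454859)² = 10 · (0.545141)² = 2.971789.
λ_+ = σ² (1 + √c)² = 10 · (1 + 0.454859)² = 10 · (1.454859)² = 21.166142.

Rounded to 4 decimal places: λ_− ≈ 2.9718, λ_+ ≈ 21.1661.


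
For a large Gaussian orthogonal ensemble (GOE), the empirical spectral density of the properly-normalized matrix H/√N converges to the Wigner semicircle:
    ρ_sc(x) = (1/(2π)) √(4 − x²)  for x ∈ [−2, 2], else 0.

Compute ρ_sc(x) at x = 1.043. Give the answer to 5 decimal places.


ρ_sc(x) = (1/(2π)) √(4 − x²). With x = 1.043:
  4 − x² = 4 − (1.043)² = 4 − 1.087849 = 2.912151.
  √(4 − x²) = 1.706503.
  1/(2π) = 0.159155.
  ρ_sc(1.043) = 0.159155 · 1.706503 = 0.271598.

Rounded to 5 decimal places: ρ_sc(1.043) ≈ 0.27160.


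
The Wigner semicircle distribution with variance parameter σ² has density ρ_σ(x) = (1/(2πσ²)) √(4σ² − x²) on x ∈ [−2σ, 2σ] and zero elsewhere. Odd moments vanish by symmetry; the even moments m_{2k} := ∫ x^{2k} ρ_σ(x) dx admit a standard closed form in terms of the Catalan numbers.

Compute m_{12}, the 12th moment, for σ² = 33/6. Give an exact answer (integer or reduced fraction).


By the scaled semicircle moment identity, m_{2k} = σ^{2k} · C_k with k = 6.
C_6 = (1/(k+1)) · C(2k, k) = (1/7) · C(12, 6) = (1/7) · 924 = 132.
σ^{2k} = (σ²)^k = (33/6)^6 = 1771561/64.

Therefore m_{12} = σ^{12} · C_6 = (1771561/64) · 132 = 58461513/16.


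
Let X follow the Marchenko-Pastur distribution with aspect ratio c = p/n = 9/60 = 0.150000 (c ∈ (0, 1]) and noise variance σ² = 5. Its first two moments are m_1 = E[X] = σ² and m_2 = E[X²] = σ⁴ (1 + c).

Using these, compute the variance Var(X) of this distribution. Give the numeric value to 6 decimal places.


m_1 = E[X] = σ² = 5, so m_1² = 25.
m_2 = E[X²] = σ⁴ (1 + c) = 25 · (1 + 0.150000) = 25 · 1.150000 = 28.750000.
(Note m_2 − m_1² simplifies to c · σ⁴ = 0.150000 · 25.)

Var(X) = m_2 − m_1² = 28.750000 − 25 = 3.750000.


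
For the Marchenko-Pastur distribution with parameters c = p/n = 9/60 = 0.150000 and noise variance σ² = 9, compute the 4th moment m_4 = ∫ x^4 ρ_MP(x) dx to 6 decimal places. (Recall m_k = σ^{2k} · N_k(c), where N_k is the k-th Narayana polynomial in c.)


E[X⁴] = σ⁸ (1 + 6c + 6c² + c³) (fourth MP moment). With σ² = 9 (so σ⁸ = 6561) and c = 9/60 = 0.150000: E[X⁴] = 6561 · (1 + 6·0.150000 + 6·(0.150000)² + (0.150000)³) = 6561 · 2.038375.

So E[X^4] = 13373.778375.


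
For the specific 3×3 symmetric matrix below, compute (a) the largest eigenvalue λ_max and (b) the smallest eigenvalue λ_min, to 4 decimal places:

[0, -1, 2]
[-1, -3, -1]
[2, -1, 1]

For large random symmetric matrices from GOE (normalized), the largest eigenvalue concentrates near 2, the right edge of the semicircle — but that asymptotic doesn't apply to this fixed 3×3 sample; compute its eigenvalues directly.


Since M is real symmetric, all three eigenvalues are real; they are the roots of det(λI − M) = λ³ − (tr M) λ² + s λ − det M, where s is the sum of the principal 2×2 minors.
tr M = 0 + (-3) + 1 = -2.
s = (0·(-3) − (-1)²) + (0·1 − 2²) + ((-3)·1 − (-1)²) = -1 + (-4) + (-4) = -9.
det M (expand along row 1) = 0·(-4) − (-1)·1 + 2·7 = 15.
Characteristic polynomial: λ³ + 2λ² − 9λ − 15 = 0.
Substitute λ = y + (tr M)/3 = y − 0.666667 to remove the quadratic term: y³ + p·y + q = 0 with p = s − (tr M)²/3 = -10.333333 and q = −2(tr M)³/27 + (tr M)·s/3 − det M = -8.407407.
Three real roots ⇒ use the trigonometric (Viète) form: r = 2√(−p/3) = 3.711843, φ = arccos(3q/(p·r)) = arccos(0.657587) = 0.853185 rad.
y_k = r·cos(φ/3 − 2πk/3) for k = 0, 1, 2 gives y = 3.562744, -0.879444, -2.683300.
λ_k = y_k − 0.666667 gives λ = 2.8961, -1.5461, -3.3500 (check: the sum is -2.0000 = tr M).

Hence λ_max = 2.8961 and λ_min = -3.3500.


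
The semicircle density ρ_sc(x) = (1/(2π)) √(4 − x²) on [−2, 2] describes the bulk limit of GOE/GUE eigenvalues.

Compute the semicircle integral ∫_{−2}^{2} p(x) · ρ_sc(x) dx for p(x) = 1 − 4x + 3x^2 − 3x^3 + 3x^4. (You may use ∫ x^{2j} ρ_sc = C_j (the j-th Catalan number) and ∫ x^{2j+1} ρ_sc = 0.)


Write p(x) = Σ a_i x^i, split into monomials and integrate each against ρ_sc separately.
Using ∫ x^{2j} ρ_sc = C_j = (1/(j+1)) C(2j, j) (Catalan numbers) and ∫ x^{2j+1} ρ_sc = 0 (odd monomials vanish by symmetry):
  i = 0 (even): a_0 · C_{0} = 1 · 1 = 1
  i = 1 (odd): ∫ x^1 ρ_sc = 0 (vanishes)
  i = 2 (even): a_2 · C_{1} = 3 · 1 = 3
  i = 3 (odd): ∫ x^3 ρ_sc = 0 (vanishes)
  i = 4 (even): a_4 · C_{2} = 3 · 2 = 6

Summing the contributions: ∫_{−2}^{2} p(x) ρ_sc(x) dx = 1 + 3 + 6 = 10.


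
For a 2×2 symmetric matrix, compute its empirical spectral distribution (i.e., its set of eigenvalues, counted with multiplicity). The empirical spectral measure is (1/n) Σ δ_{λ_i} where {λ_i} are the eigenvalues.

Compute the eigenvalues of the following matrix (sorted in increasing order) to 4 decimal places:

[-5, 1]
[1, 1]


Since M is real symmetric, both eigenvalues are real; they are the roots of det(λI − M) = λ² − (tr M) λ + det M.
tr M = -5 + 1 = -4.
det M = (-5)·1 − 1² = -5 − 1 = -6.
Characteristic polynomial: λ² + 4λ − 6 = 0.
Discriminant Δ = (tr M)² − 4·det M = 16 − (-24) = 40; √Δ = 6.324555.
λ = (tr M ± √Δ)/2 = (-4 ± 6.324555)/2, giving (tr M − √Δ)/2 = -5.1623 and (tr M + √Δ)/2 = 1.1623.

Eigenvalues sorted in increasing order: [-5.1623, 1.1623].


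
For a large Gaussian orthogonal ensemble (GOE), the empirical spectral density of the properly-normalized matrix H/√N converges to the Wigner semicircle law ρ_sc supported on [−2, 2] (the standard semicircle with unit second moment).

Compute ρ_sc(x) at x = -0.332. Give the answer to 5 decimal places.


ρ_sc(x) = (1/(2π)) √(4 − x²). With x = -0.332:
  4 − x² = 4 − (-0.332)² = 4 − 0.110224 = 3.889776.
  √(4 − x²) = 1.972252.
  1/(2π) = 0.159155.
  ρ_sc(-0.332) = 0.159155 · 1.972252 = 0.313894.

Rounded to 5 decimal places: ρ_sc(-0.332) ≈ 0.31389.


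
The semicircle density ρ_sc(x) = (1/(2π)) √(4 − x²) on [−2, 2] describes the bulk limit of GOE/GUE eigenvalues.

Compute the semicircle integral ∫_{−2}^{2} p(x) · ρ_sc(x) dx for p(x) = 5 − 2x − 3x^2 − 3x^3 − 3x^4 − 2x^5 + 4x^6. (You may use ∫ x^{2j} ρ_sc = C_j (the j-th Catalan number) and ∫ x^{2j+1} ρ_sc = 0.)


Write p(x) = Σ a_i x^i, split into monomials and integrate each against ρ_sc separately.
Using ∫ x^{2j} ρ_sc = C_j = (1/(j+1)) C(2j, j) (Catalan numbers) and ∫ x^{2j+1} ρ_sc = 0 (odd monomials vanish by symmetry):
  i = 0 (even): a_0 · C_{0} = 5 · 1 = 5
  i = 1 (odd): ∫ x^1 ρ_sc = 0 (vanishes)
  i = 2 (even): a_2 · C_{1} = -3 · 1 = -3
  i = 3 (odd): ∫ x^3 ρ_sc = 0 (vanishes)
  i = 4 (even): a_4 · C_{2} = -3 · 2 = -6
  i = 5 (odd): ∫ x^5 ρ_sc = 0 (vanishes)
  i = 6 (even): a_6 · C_{3} = 4 · 5 = 20

Summing the contributions: ∫_{−2}^{2} p(x) ρ_sc(x) dx = 5 + (-3) + (-6) + 20 = 16.


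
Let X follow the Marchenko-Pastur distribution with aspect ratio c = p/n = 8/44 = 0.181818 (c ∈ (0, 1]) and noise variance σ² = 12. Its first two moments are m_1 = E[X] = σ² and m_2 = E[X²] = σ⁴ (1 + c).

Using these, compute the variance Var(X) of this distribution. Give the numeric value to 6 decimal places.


m_1 = E[X] = σ² = 12, so m_1² = 144.
m_2 = E[X²] = σ⁴ (1 + c) = 144 · (1 + 0.181818) = 144 · 1.181818 = 170.181818.
(Note m_2 − m_1² simplifies to c · σ⁴ = 0.181818 · 144.)

Var(X) = m_2 − m_1² = 170.181818 − 144 = 26.181818.


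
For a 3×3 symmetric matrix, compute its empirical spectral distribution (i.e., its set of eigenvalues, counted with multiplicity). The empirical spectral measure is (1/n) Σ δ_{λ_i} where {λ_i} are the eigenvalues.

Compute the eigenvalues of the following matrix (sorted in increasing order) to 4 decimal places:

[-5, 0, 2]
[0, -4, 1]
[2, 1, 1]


Since M is real symmetric, all three eigenvalues are real; they are the roots of det(λI − M) = λ³ − (tr M) λ² + s λ − det M, where s is the sum of the principal 2×2 minors.
tr M = -5 + (-4) + 1 = -8.
s = ((-5)·(-4) − 0²) + ((-5)·1 − 2²) + ((-4)·1 − 1²) = 20 + (-9) + (-5) = 6.
det M (expand along row 1) = (-5)·(-5) − 0·(-2) + 2·8 = 41.
Characteristic polynomial: λ³ + 8λ² + 6λ − 41 = 0.
Substitute λ = y + (tr M)/3 = y − 2.666667 to remove the quadratic term: y³ + p·y + q = 0 with p = s − (tr M)²/3 = -15.333333 and q = −2(tr M)³/27 + (tr M)·s/3 − det M = -19.074074.
Three real roots ⇒ use the trigonometric (Viète) form: r = 2√(−p/3) = 4.521553, φ = arccos(3q/(p·r)) = arccos(0.825354) = 0.599967 rad.
y_k = r·cos(φ/3 − 2πk/3) for k = 0, 1, 2 gives y = 4.431433, -1.437814, -2.993619.
λ_k = y_k − 2.666667 gives λ = 1.7648, -4.1045, -5.6603 (check: the sum is -8.0000 = tr M).

Eigenvalues sorted in increasing order: [-5.6603, -4.1045, 1.7648].


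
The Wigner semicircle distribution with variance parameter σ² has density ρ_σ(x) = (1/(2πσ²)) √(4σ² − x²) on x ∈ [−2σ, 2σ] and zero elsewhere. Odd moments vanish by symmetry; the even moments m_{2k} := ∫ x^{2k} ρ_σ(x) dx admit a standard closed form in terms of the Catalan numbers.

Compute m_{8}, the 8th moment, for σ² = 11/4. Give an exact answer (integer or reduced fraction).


By the scaled semicircle moment identity, m_{2k} = σ^{2k} · C_k with k = 4.
C_4 = (1/(k+1)) · C(2k, k) = (1/5) · C(8, 4) = (1/5) · 70 = 14.
σ^{2k} = (σ²)^k = (11/4)^4 = 14641/256.

Therefore m_{8} = σ^{8} · C_4 = (14641/256) · 14 = 102487/128.


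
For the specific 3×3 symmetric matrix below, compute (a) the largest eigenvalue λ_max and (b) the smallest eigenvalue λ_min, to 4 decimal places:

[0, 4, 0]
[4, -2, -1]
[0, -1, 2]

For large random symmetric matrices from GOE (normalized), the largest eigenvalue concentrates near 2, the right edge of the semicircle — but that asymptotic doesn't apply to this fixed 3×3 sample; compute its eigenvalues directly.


Since M is real symmetric, all three eigenvalues are real; they are the roots of det(λI − M) = λ³ − (tr M) λ² + s λ − det M, where s is the sum of the principal 2×2 minors.
tr M = 0 + (-2) + 2 = 0.
s = (0·(-2) − 4²) + (0·2 − 0²) + ((-2)·2 − (-1)²) = -16 + 0 + (-5) = -21.
det M (expand along row 1) = 0·(-5) − 4·8 + 0·(-4) = -32.
Characteristic polynomial: λ³ − 21λ + 32 = 0.
Substitute λ = y + (tr M)/3 = y + 0.000000 to remove the quadratic term: y³ + p·y + q = 0 with p = s − (tr M)²/3 = -21.000000 and q = −2(tr M)³/27 + (tr M)·s/3 − det M = 32.000000.
Three real roots ⇒ use the trigonometric (Viète) form: r = 2√(−p/3) = 5.291503, φ = arccos(3q/(p·r)) = arccos(-0.863919) = 2.613796 rad.
y_k = r·cos(φ/3 − 2πk/3) for k = 0, 1, 2 gives y = 3.406981, 1.802841, -5.209822.
λ_k = y_k + 0.000000 gives λ = 3.4070, 1.8028, -5.2098 (check: the sum is 0.0000 = tr M).

Hence λ_max = 3.4070 and λ_min = -5.2098.


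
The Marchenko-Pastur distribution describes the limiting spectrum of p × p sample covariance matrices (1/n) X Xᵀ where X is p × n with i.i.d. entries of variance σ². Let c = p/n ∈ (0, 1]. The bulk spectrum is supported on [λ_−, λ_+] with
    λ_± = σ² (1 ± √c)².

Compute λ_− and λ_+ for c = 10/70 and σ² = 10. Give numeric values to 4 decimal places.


c = 10/70 = 0.142857; √c = 0.377964.
λ_− = σ² (1 − √c)² = 10 · (1 − 0.377964)² = 10 · (0.622036)² = 3.869282.
λ_+ = σ² (1 + √c)² = 10 · (1 + 0.377964)² = 10 · (1.377964)² = 18.987861.

Rounded to 4 decimal places: λ_− ≈ 3.8693, λ_+ ≈ 18.9879.


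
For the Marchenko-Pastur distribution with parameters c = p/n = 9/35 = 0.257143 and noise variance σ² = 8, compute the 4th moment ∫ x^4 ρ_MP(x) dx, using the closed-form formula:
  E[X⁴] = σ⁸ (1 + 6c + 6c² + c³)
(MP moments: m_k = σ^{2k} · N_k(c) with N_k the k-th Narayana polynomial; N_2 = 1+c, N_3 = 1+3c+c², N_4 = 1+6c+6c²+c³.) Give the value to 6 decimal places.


E[X⁴] = σ⁸ (1 + 6c + 6c² + c³) (fourth MP moment). With σ² = 8 (so σ⁸ = 4096) and c = 9/35 = 0.257143: E[X⁴] = 4096 · (1 + 6·0.257143 + 6·(0.257143)² + (0.257143)³) = 4096 · 2.956595.

So E[X^4] = 12110.212105.


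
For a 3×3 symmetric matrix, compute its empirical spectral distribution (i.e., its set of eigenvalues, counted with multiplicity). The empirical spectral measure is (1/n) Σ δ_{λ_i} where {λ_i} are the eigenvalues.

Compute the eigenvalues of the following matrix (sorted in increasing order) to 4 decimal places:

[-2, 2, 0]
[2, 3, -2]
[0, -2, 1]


Since M is real symmetric, all three eigenvalues are real; they are the roots of det(λI − M) = λ³ − (tr M) λ² + s λ − det M, where s is the sum of the principal 2×2 minors.
tr M = -2 + 3 + 1 = 2.
s = ((-2)·3 − 2²) + ((-2)·1 − 0²) + (3·1 − (-2)²) = -10 + (-2) + (-1) = -13.
det M (expand along row 1) = (-2)·(-1) − 2·2 + 0·(-4) = -2.
Characteristic polynomial: λ³ − 2λ² − 13λ + 2 = 0.
Substitute λ = y + (tr M)/3 = y + 0.666667 to remove the quadratic term: y³ + p·y + q = 0 with p = s − (tr M)²/3 = -14.333333 and q = −2(tr M)³/27 + (tr M)·s/3 − det M = -7.259259.
Three real roots ⇒ use the trigonometric (Viète) form: r = 2√(−p/3) = 4.371626, φ = arccos(3q/(p·r)) = arccos(0.347555) = 1.215834 rad.
y_k = r·cos(φ/3 − 2πk/3) for k = 0, 1, 2 gives y = 4.017493, -0.516048, -3.501445.
λ_k = y_k + 0.666667 gives λ = 4.6842, 0.1506, -2.8348 (check: the sum is 2.0000 = tr M).

Eigenvalues sorted in increasing order: [-2.8348, 0.1506, 4.6842].


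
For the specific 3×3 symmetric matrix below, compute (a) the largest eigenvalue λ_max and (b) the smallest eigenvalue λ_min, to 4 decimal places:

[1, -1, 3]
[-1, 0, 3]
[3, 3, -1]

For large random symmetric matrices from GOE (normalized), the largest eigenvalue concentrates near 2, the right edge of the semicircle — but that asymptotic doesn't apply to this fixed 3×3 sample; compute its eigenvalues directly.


Since M is real symmetric, all three eigenvalues are real; they are the roots of det(λI − M) = λ³ − (tr M) λ² + s λ − det M, where s is the sum of the principal 2×2 minors.
tr M = 1 + 0 + (-1) = 0.
s = (1·0 − (-1)²) + (1·(-1) − 3²) + (0·(-1) − 3²) = -1 + (-10) + (-9) = -20.
det M (expand along row 1) = 1·(-9) − (-1)·(-8) + 3·(-3) = -26.
Characteristic polynomial: λ³ − 20λ + 26 = 0.
Substitute λ = y + (tr M)/3 = y + 0.000000 to remove the quadratic term: y³ + p·y + q = 0 with p = s − (tr M)²/3 = -20.000000 and q = −2(tr M)³/27 + (tr M)·s/3 − det M = 26.000000.
Three real roots ⇒ use the trigonometric (Viète) form: r = 2√(−p/3) = 5.163978, φ = arccos(3q/(p·r)) = arccos(-0.755232) = 2.426804 rad.
y_k = r·cos(φ/3 − 2πk/3) for k = 0, 1, 2 gives y = 3.564537, 1.453555, -5.018092.
λ_k = y_k + 0.000000 gives λ = 3.5645, 1.4536, -5.0181 (check: the sum is 0.0000 = tr M).

Hence λ_max = 3.5645 and λ_min = -5.0181.


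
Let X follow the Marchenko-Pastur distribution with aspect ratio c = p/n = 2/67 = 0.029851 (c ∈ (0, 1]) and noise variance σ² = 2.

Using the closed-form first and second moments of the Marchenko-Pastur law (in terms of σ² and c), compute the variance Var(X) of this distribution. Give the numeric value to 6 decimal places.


Recall the MP moments m_1 = E[X] = σ² and m_2 = E[X²] = σ⁴ (1 + c).
m_1 = E[X] = σ² = 2, so m_1² = 4.
m_2 = E[X²] = σ⁴ (1 + c) = 4 · (1 + 0.029851) = 4 · 1.029851 = 4.119403.
(Note m_2 − m_1² simplifies to c · σ⁴ = 0.029851 · 4.)

Var(X) = m_2 − m_1² = 4.119403 − 4 = 0.119403.


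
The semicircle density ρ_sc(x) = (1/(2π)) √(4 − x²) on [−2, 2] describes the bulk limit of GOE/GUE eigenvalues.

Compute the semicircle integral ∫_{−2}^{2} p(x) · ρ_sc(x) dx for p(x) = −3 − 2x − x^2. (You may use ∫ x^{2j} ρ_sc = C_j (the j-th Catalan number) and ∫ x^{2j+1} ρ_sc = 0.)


Write p(x) = Σ a_i x^i, split into monomials and integrate each against ρ_sc separately.
Using ∫ x^{2j} ρ_sc = C_j = (1/(j+1)) C(2j, j) (Catalan numbers) and ∫ x^{2j+1} ρ_sc = 0 (odd monomials vanish by symmetry):
  i = 0 (even): a_0 · C_{0} = -3 · 1 = -3
  i = 1 (odd): ∫ x^1 ρ_sc = 0 (vanishes)
  i = 2 (even): a_2 · C_{1} = -1 · 1 = -1

Summing the contributions: ∫_{−2}^{2} p(x) ρ_sc(x) dx = (-3) + (-1) = -4.


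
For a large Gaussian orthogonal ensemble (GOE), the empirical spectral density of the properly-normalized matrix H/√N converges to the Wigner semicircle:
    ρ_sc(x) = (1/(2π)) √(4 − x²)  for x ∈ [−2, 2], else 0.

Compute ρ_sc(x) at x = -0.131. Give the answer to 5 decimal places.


ρ_sc(x) = (1/(2π)) √(4 − x²). With x = -0.131:
  4 − x² = 4 − (-0.131)² = 4 − 0.017161 = 3.982839.
  √(4 − x²) = 1.995705.
  1/(2π) = 0.159155.
  ρ_sc(-0.131) = 0.159155 · 1.995705 = 0.317626.

Rounded to 5 decimal places: ρ_sc(-0.131) ≈ 0.31763.


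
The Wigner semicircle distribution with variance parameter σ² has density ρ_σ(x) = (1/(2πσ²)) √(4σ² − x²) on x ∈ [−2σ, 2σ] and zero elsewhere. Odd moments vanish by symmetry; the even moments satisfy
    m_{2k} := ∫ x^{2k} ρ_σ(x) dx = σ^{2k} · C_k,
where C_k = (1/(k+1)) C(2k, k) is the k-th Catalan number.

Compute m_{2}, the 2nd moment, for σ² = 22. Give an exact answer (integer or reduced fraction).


By the scaled semicircle moment identity, m_{2k} = σ^{2k} · C_k with k = 1.
C_1 = (1/(k+1)) · C(2k, k) = (1/2) · C(2, 1) = (1/2) · 2 = 1.
σ^{2k} = (σ²)^k = (22)^1 = 22.

Therefore m_{2} = σ^{2} · C_1 = 22 · 1 = 22.


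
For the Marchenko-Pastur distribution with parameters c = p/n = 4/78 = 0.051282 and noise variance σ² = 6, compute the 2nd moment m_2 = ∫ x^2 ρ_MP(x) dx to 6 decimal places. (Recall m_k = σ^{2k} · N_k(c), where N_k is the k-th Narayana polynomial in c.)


E[X²] = σ⁴ (1 + c) (second MP moment). With σ² = 6 (so σ⁴ = 36) and c = 4/78 = 0.051282: E[X²] = 36 · (1 + 0.051282) = 36 · 1.051282.

So E[X^2] = 37.846154.


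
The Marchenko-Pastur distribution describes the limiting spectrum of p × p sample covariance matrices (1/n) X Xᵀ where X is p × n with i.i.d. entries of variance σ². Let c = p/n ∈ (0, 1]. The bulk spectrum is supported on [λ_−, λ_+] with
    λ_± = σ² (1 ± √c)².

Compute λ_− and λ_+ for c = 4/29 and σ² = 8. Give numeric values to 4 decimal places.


c = 4/29 = 0.137931; √c = 0.371391.
λ_− = σ² (1 − √c)² = 8 · (1 − 0.371391)² = 8 · (0.628609)² = 3.161197.
λ_+ = σ² (1 + √c)² = 8 · (1 + 0.371391)² = 8 · (1.371391)² = 15.045699.

Rounded to 4 decimal places: λ_− ≈ 3.1612, λ_+ ≈ 15.0457.


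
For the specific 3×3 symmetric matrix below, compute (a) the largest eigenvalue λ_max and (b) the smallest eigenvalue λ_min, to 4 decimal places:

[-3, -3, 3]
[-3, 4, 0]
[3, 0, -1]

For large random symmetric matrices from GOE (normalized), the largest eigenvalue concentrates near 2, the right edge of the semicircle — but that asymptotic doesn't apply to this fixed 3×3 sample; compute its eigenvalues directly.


Since M is real symmetric, all three eigenvalues are real; they are the roots of det(λI − M) = λ³ − (tr M) λ² + s λ − det M, where s is the sum of the principal 2×2 minors.
tr M = -3 + 4 + (-1) = 0.
s = ((-3)·4 − (-3)²) + ((-3)·(-1) − 3²) + (4·(-1) − 0²) = -21 + (-6) + (-4) = -31.
det M (expand along row 1) = (-3)·(-4) − (-3)·3 + 3·(-12) = -15.
Characteristic polynomial: λ³ − 31λ + 15 = 0.
Substitute λ = y + (tr M)/3 = y + 0.000000 to remove the quadratic term: y³ + p·y + q = 0 with p = s − (tr M)²/3 = -31.000000 and q = −2(tr M)³/27 + (tr M)·s/3 − det M = 15.000000.
Three real roots ⇒ use the trigonometric (Viète) form: r = 2√(−p/3) = 6.429101, φ = arccos(3q/(p·r)) = arccos(-0.225788) = 1.798548 rad.
y_k = r·cos(φ/3 − 2πk/3) for k = 0, 1, 2 gives y = 5.307922, 0.487611, -5.795533.
λ_k = y_k + 0.000000 gives λ = 5.3079, 0.4876, -5.7955 (check: the sum is 0.0000 = tr M).

Hence λ_max = 5.3079 and λ_min = -5.7955.


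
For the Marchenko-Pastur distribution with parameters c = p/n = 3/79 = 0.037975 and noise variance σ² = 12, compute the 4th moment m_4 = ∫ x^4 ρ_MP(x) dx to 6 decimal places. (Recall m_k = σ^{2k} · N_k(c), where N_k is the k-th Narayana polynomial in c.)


E[X⁴] = σ⁸ (1 + 6c + 6c² + c³) (fourth MP moment). With σ² = 12 (so σ⁸ = 20736) and c = 3/79 = 0.037975: E[X⁴] = 20736 · (1 + 6·0.037975 + 6·(0.037975)² + (0.037975)³) = 20736 · 1.236555.

So E[X^4] = 25641.211182.


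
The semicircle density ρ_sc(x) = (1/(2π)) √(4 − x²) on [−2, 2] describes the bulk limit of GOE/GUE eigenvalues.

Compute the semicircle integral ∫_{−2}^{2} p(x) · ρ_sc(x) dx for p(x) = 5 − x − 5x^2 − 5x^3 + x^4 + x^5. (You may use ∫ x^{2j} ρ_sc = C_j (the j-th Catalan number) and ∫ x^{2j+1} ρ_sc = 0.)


Write p(x) = Σ a_i x^i, split into monomials and integrate each against ρ_sc separately.
Using ∫ x^{2j} ρ_sc = C_j = (1/(j+1)) C(2j, j) (Catalan numbers) and ∫ x^{2j+1} ρ_sc = 0 (odd monomials vanish by symmetry):
  i = 0 (even): a_0 · C_{0} = 5 · 1 = 5
  i = 1 (odd): ∫ x^1 ρ_sc = 0 (vanishes)
  i = 2 (even): a_2 · C_{1} = -5 · 1 = -5
  i = 3 (odd): ∫ x^3 ρ_sc = 0 (vanishes)
  i = 4 (even): a_4 · C_{2} = 1 · 2 = 2
  i = 5 (odd): ∫ x^5 ρ_sc = 0 (vanishes)

Summing the contributions: ∫_{−2}^{2} p(x) ρ_sc(x) dx = 5 + (-5) + 2 = 2.


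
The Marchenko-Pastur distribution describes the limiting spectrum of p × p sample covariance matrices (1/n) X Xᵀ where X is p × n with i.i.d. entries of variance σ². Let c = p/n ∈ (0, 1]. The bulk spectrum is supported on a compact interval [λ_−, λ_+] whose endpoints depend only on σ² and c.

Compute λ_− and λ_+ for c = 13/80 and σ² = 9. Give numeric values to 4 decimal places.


c = 13/80 = 0.162500; √c = 0.403113.
λ_− = σ² (1 − √c)² = 9 · (1 − 0.403113)² = 9 · (0.596887)² = 3.206468.
λ_+ = σ² (1 + √c)² = 9 · (1 + 0.403113)² = 9 · (1.403113)² = 17.718532.

Rounded to 4 decimal places: λ_− ≈ 3.2065, λ_+ ≈ 17.7185.


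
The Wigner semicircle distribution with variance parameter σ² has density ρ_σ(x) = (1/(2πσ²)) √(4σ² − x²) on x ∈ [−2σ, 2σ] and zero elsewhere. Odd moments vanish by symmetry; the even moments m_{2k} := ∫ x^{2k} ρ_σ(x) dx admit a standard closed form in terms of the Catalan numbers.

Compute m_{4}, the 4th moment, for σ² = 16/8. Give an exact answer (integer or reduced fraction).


By the scaled semicircle moment identity, m_{2k} = σ^{2k} · C_k with k = 2.
C_2 = (1/(k+1)) · C(2k, k) = (1/3) · C(4, 2) = (1/3) · 6 = 2.
σ^{2k} = (σ²)^k = (16/8)^2 = 4.

Therefore m_{4} = σ^{4} · C_2 = 4 · 2 = 8.


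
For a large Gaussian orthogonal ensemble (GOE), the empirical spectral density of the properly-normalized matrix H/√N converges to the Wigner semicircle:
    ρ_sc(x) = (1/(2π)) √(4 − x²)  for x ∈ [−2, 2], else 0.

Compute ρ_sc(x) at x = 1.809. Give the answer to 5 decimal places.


ρ_sc(x) = (1/(2π)) √(4 − x²). With x = 1.809:
  4 − x² = 4 − (1.809)² = 4 − 3.272481 = 0.727519.
  √(4 − x²) = 0.852947.
  1/(2π) = 0.159155.
  ρ_sc(1.809) = 0.159155 · 0.852947 = 0.135751.

Rounded to 5 decimal places: ρ_sc(1.809) ≈ 0.13575.


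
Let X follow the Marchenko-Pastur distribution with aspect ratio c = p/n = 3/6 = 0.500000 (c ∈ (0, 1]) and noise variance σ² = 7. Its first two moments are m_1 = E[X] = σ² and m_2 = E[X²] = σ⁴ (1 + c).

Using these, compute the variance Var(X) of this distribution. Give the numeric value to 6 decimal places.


m_1 = E[X] = σ² = 7, so m_1² = 49.
m_2 = E[X²] = σ⁴ (1 + c) = 49 · (1 + 0.500000) = 49 · 1.500000 = 73.500000.
(Note m_2 − m_1² simplifies to c · σ⁴ = 0.500000 · 49.)

Var(X) = m_2 − m_1² = 73.500000 − 49 = 24.500000.


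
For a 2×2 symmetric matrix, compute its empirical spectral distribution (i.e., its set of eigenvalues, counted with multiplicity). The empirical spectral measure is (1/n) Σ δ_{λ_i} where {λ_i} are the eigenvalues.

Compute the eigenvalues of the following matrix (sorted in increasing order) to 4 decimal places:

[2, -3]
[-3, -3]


Since M is real symmetric, both eigenvalues are real; they are the roots of det(λI − M) = λ² − (tr M) λ + det M.
tr M = 2 + (-3) = -1.
det M = 2·(-3) − (-3)² = -6 − 9 = -15.
Characteristic polynomial: λ² + λ − 15 = 0.
Discriminant Δ = (tr M)² − 4·det M = 1 − (-60) = 61; √Δ = 7.810250.
λ = (tr M ± √Δ)/2 = (-1 ± 7.810250)/2, giving (tr M − √Δ)/2 = -4.4051 and (tr M + √Δ)/2 = 3.4051.

Eigenvalues sorted in increasing order: [-4.4051, 3.4051].


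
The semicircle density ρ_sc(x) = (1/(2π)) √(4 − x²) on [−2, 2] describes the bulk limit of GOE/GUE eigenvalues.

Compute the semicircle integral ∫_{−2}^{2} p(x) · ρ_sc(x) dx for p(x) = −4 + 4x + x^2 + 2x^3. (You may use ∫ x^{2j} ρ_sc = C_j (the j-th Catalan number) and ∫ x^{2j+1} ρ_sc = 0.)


Write p(x) = Σ a_i x^i, split into monomials and integrate each against ρ_sc separately.
Using ∫ x^{2j} ρ_sc = C_j = (1/(j+1)) C(2j, j) (Catalan numbers) and ∫ x^{2j+1} ρ_sc = 0 (odd monomials vanish by symmetry):
  i = 0 (even): a_0 · C_{0} = -4 · 1 = -4
  i = 1 (odd): ∫ x^1 ρ_sc = 0 (vanishes)
  i = 2 (even): a_2 · C_{1} = 1 · 1 = 1
  i = 3 (odd): ∫ x^3 ρ_sc = 0 (vanishes)

Summing the contributions: ∫_{−2}^{2} p(x) ρ_sc(x) dx = (-4) + 1 = -3.


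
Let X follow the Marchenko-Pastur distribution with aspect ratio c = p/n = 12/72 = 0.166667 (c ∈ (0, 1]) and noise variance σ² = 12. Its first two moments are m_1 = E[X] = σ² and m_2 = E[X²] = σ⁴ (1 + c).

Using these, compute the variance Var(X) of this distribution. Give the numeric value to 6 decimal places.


m_1 = E[X] = σ² = 12, so m_1² = 144.
m_2 = E[X²] = σ⁴ (1 + c) = 144 · (1 + 0.166667) = 144 · 1.166667 = 168.000000.
(Note m_2 − m_1² simplifies to c · σ⁴ = 0.166667 · 144.)

Var(X) = m_2 − m_1² = 168.000000 − 144 = 24.000000.


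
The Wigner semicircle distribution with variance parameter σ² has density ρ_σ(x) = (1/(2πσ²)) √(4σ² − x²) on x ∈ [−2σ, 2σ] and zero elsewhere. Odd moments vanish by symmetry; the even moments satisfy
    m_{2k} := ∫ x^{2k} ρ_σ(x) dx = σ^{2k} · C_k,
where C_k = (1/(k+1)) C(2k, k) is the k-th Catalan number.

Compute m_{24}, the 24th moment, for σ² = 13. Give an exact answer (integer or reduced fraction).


By the scaled semicircle moment identity, m_{2k} = σ^{2k} · C_k with k = 12.
C_12 = (1/(k+1)) · C(2k, k) = (1/13) · C(24, 12) = (1/13) · 2704156 = 208012.
σ^{2k} = (σ²)^k = (13)^12 = 23298085122481.

Therefore m_{24} = σ^{24} · C_12 = 23298085122481 · 208012 = 4846281282497517772.


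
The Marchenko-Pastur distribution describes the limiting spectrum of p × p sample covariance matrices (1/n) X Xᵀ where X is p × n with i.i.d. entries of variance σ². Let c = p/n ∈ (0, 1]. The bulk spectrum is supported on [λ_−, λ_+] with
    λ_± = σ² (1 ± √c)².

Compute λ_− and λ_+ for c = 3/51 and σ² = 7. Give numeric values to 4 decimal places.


c = 3/51 = 0.058824; √c = 0.242536.
λ_− = σ² (1 − √c)² = 7 · (1 − 0.242536)² = 7 · (0.757464)² = 4.016266.
λ_+ = σ² (1 + √c)² = 7 · (1 + 0.242536)² = 7 · (1.242536)² = 10.807263.

Rounded to 4 decimal places: λ_− ≈ 4.0163, λ_+ ≈ 10.8073.


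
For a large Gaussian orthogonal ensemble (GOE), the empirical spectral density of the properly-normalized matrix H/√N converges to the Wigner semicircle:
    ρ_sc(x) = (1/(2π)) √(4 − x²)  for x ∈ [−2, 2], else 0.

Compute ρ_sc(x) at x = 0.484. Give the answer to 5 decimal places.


ρ_sc(x) = (1/(2π)) √(4 − x²). With x = 0.484:
  4 − x² = 4 − (0.484)² = 4 − 0.234256 = 3.765744.
  √(4 − x²) = 1.940552.
  1/(2π) = 0.159155.
  ρ_sc(0.484) = 0.159155 · 1.940552 = 0.308849.

Rounded to 5 decimal places: ρ_sc(0.484) ≈ 0.30885.


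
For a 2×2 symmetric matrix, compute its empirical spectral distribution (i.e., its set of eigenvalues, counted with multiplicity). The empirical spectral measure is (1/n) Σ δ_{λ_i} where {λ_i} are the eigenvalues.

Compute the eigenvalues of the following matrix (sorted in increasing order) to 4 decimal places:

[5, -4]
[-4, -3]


Since M is real symmetric, both eigenvalues are real; they are the roots of det(λI − M) = λ² − (tr M) λ + det M.
tr M = 5 + (-3) = 2.
det M = 5·(-3) − (-4)² = -15 − 16 = -31.
Characteristic polynomial: λ² − 2λ − 31 = 0.
Discriminant Δ = (tr M)² − 4·det M = 4 − (-124) = 128; √Δ = 11.313708.
λ = (tr M ± √Δ)/2 = (2 ± 11.313708)/2, giving (tr M − √Δ)/2 = -4.6569 and (tr M + √Δ)/2 = 6.6569.

Eigenvalues sorted in increasing order: [-4.6569, 6.6569].


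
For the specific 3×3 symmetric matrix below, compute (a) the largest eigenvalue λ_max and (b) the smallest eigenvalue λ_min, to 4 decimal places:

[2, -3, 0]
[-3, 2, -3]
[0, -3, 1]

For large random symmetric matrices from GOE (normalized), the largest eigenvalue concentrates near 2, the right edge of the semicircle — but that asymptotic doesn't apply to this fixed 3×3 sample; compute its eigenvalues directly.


Since M is real symmetric, all three eigenvalues are real; they are the roots of det(λI − M) = λ³ − (tr M) λ² + s λ − det M, where s is the sum of the principal 2×2 minors.
tr M = 2 + 2 + 1 = 5.
s = (2·2 − (-3)²) + (2·1 − 0²) + (2·1 − (-3)²) = -5 + 2 + (-7) = -10.
det M (expand along row 1) = 2·(-7) − (-3)·(-3) + 0·9 = -23.
Characteristic polynomial: λ³ − 5λ² − 10λ + 23 = 0.
Substitute λ = y + (tr M)/3 = y + 1.666667 to remove the quadratic term: y³ + p·y + q = 0 with p = s − (tr M)²/3 = -18.333333 and q = −2(tr M)³/27 + (tr M)·s/3 − det M = -2.925926.
Three real roots ⇒ use the trigonometric (Viète) form: r = 2√(−p/3) = 4.944132, φ = arccos(3q/(p·r)) = arccos(0.096840) = 1.473805 rad.
y_k = r·cos(φ/3 − 2πk/3) for k = 0, 1, 2 gives y = 4.359416, -0.159819, -4.199597.
λ_k = y_k + 1.666667 gives λ = 6.0261, 1.5068, -2.5329 (check: the sum is 5.0000 = tr M).

Hence λ_max = 6.0261 and λ_min = -2.5329.


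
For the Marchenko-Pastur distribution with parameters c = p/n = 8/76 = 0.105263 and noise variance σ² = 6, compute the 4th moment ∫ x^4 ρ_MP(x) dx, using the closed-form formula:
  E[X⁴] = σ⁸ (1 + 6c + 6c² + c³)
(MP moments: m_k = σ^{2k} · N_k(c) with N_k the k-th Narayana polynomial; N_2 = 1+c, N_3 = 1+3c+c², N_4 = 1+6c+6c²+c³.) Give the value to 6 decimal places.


E[X⁴] = σ⁸ (1 + 6c + 6c² + c³) (fourth MP moment). With σ² = 6 (so σ⁸ = 1296) and c = 8/76 = 0.105263: E[X⁴] = 1296 · (1 + 6·0.105263 + 6·(0.105263)² + (0.105263)³) = 1296 · 1.699227.

So E[X^4] = 2202.198571.


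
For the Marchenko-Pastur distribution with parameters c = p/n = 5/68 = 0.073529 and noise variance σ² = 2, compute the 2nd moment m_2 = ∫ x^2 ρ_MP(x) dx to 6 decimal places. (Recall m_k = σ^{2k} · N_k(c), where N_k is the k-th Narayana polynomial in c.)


E[X²] = σ⁴ (1 + c) (second MP moment). With σ² = 2 (so σ⁴ = 4) and c = 5/68 = 0.073529: E[X²] = 4 · (1 + 0.073529) = 4 · 1.073529.

So E[X^2] = 4.294118.


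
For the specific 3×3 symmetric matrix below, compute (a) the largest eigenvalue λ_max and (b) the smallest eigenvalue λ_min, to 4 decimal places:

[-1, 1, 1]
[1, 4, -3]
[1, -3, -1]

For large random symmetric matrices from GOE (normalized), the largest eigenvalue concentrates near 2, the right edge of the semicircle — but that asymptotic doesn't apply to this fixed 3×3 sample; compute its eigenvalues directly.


Since M is real symmetric, all three eigenvalues are real; they are the roots of det(λI − M) = λ³ − (tr M) λ² + s λ − det M, where s is the sum of the principal 2×2 minors.
tr M = -1 + 4 + (-1) = 2.
s = ((-1)·4 − 1²) + ((-1)·(-1) − 1²) + (4·(-1) − (-3)²) = -5 + 0 + (-13) = -18.
det M (expand along row 1) = (-1)·(-13) − 1·2 + 1·(-7) = 4.
Characteristic polynomial: λ³ − 2λ² − 18λ − 4 = 0.
Substitute λ = y + (tr M)/3 = y + 0.666667 to remove the quadratic term: y³ + p·y + q = 0 with p = s − (tr M)²/3 = -19.333333 and q = −2(tr M)³/27 + (tr M)·s/3 − det M = -16.592593.
Three real roots ⇒ use the trigonometric (Viète) form: r = 2√(−p/3) = 5.077182, φ = arccos(3q/(p·r)) = arccos(0.507114) = 1.038963 rad.
y_k = r·cos(φ/3 − 2πk/3) for k = 0, 1, 2 gives y = 4.775739, -0.895365, -3.880374.
λ_k = y_k + 0.666667 gives λ = 5.4424, -0.2287, -3.2137 (check: the sum is 2.0000 = tr M).

Hence λ_max = 5.4424 and λ_min = -3.2137.


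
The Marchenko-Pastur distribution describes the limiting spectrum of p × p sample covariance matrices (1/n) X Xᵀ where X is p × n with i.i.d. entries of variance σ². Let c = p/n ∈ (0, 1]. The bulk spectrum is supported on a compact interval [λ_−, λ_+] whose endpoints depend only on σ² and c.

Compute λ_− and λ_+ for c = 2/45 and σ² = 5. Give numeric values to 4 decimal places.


c = 2/45 = 0.044444; √c = 0.210819.
λ_− = σ² (1 − √c)² = 5 · (1 − 0.210819)² = 5 · (0.789181)² = 3.114037.
λ_+ = σ² (1 + √c)² = 5 · (1 + 0.210819)² = 5 · (1.210819)² = 7.330407.

Rounded to 4 decimal places: λ_− ≈ 3.1140, λ_+ ≈ 7.3304.


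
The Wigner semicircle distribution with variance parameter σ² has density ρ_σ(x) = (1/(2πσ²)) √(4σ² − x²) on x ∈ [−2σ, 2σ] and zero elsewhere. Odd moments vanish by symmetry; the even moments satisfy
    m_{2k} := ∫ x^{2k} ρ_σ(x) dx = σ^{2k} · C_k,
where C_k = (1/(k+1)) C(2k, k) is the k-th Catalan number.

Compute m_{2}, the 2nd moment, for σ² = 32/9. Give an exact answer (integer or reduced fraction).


By the scaled semicircle moment identity, m_{2k} = σ^{2k} · C_k with k = 1.
C_1 = (1/(k+1)) · C(2k, k) = (1/2) · C(2, 1) = (1/2) · 2 = 1.
σ^{2k} = (σ²)^k = (32/9)^1 = 32/9.

Therefore m_{2} = σ^{2} · C_1 = (32/9) · 1 = 32/9.


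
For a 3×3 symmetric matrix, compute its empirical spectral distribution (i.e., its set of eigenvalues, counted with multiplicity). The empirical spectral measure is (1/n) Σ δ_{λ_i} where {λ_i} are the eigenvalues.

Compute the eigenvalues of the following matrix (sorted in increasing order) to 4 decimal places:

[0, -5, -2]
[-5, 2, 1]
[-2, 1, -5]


Since M is real symmetric, all three eigenvalues are real; they are the roots of det(λI − M) = λ³ − (tr M) λ² + s λ − det M, where s is the sum of the principal 2×2 minors.
tr M = 0 + 2 + (-5) = -3.
s = (0·2 − (-5)²) + (0·(-5) − (-2)²) + (2·(-5) − 1²) = -25 + (-4) + (-11) = -40.
det M (expand along row 1) = 0·(-11) − (-5)·27 + (-2)·(-1) = 137.
Characteristic polynomial: λ³ + 3λ² − 40λ − 137 = 0.
Substitute λ = y + (tr M)/3 = y − 1.000000 to remove the quadratic term: y³ + p·y + q = 0 with p = s − (tr M)²/3 = -43.000000 and q = −2(tr M)³/27 + (tr M)·s/3 − det M = -95.000000.
Three real roots ⇒ use the trigonometric (Viète) form: r = 2√(−p/3) = 7.571878, φ = arccos(3q/(p·r)) = arccos(0.875332) = 0.504674 rad.
y_k = r·cos(φ/3 − 2πk/3) for k = 0, 1, 2 gives y = 7.464990, -2.634567, -4.830423.
λ_k = y_k − 1.000000 gives λ = 6.4650, -3.6346, -5.8304 (check: the sum is -3.0000 = tr M).

Eigenvalues sorted in increasing order: [-5.8304, -3.6346, 6.4650].
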